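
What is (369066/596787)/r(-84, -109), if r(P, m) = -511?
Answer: -123022/101652719 ≈ -0.0012102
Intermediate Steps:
(369066/596787)/r(-84, -109) = (369066/596787)/(-511) = (369066*(1/596787))*(-1/511) = (123022/198929)*(-1/511) = -123022/101652719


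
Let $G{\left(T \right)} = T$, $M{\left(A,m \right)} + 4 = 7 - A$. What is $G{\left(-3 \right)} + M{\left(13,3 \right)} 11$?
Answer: $-113$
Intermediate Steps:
$M{\left(A,m \right)} = 3 - A$ ($M{\left(A,m \right)} = -4 - \left(-7 + A\right) = 3 - A$)
$G{\left(-3 \right)} + M{\left(13,3 \right)} 11 = -3 + \left(3 - 13\right) 11 = -3 - 110 = -113$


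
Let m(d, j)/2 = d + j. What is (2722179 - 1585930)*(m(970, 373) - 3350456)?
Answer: -3803900314730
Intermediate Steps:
m(d, j) = 2*d + 2*j (m(d, j) = 2*(d + j) = 2*d + 2*j)
(2722179 - 1585930)*(m(970, 373) - 3350456) = (2722179 - 1585930)*((2*970 + 2*373) - 3350456) = 1136249*((1940 + 746) - 3350456) = 1136249*(2686 - 3350456) = 1136249*(-3347770) = -3803900314730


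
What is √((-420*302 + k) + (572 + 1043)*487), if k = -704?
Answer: √658961 ≈ 811.76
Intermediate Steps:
√((-420*302 + k) + (572 + 1043)*487) = √((-420*302 - 704) + (572 + 1043)*487) = √((-126840 - 704) + 1615*487) = √(-127544 + 786505) = √658961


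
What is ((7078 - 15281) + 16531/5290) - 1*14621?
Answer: -120722429/5290 ≈ -22821.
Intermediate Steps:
((7078 - 15281) + 16531/5290) - 1*14621 = (-8203 + 16531*(1/5290)) - 14621 = (-8203 + 16531/5290) - 14621 = -43377339/5290 - 14621 = -120722429/5290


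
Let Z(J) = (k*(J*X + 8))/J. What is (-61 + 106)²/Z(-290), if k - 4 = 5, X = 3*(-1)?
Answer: -32625/439 ≈ -74.317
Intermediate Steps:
X = -3
k = 9 (k = 4 + 5 = 9)
Z(J) = (72 - 27*J)/J (Z(J) = (9*(J*(-3) + 8))/J = (9*(-3*J + 8))/J = (9*(8 - 3*J))/J = (72 - 27*J)/J)
(-61 + 106)²/Z(-290) = (-61 + 106)²/(-27 + 72/(-290)) = 45²/(-27 + 72*(-1/290)) = 2025/(-27 - 36/145) = 2025/(-3951/145) = 2025*(-145/3951) = -32625/439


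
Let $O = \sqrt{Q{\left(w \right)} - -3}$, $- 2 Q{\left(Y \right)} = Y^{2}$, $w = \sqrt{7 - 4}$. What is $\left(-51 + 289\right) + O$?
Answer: $238 + \frac{\sqrt{6}}{2} \approx 239.22$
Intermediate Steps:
$w = \sqrt{3} \approx 1.732$
$Q{\left(Y \right)} = - \frac{Y^{2}}{2}$
$O = \frac{\sqrt{6}}{2}$ ($O = \sqrt{- \frac{\left(\sqrt{3}\right)^{2}}{2} - -3} = \sqrt{\left(- \frac{1}{2}\right) 3 + 3} = \sqrt{- \frac{3}{2} + 3} = \sqrt{\frac{3}{2}} = \frac{\sqrt{6}}{2} \approx 1.2247$)
$\left(-51 + 289\right) + O = \left(-51 + 289\right) + \frac{\sqrt{6}}{2} = 238 + \frac{\sqrt{6}}{2}$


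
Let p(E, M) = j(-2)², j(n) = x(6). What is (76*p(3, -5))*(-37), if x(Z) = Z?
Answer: -101232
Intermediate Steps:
j(n) = 6
p(E, M) = 36 (p(E, M) = 6² = 36)
(76*p(3, -5))*(-37) = (76*36)*(-37) = 2736*(-37) = -101232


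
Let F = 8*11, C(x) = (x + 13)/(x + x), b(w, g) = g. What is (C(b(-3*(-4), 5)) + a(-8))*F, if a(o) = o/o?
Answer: 1232/5 ≈ 246.40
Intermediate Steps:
C(x) = (13 + x)/(2*x) (C(x) = (13 + x)/((2*x)) = (13 + x)*(1/(2*x)) = (13 + x)/(2*x))
a(o) = 1
F = 88
(C(b(-3*(-4), 5)) + a(-8))*F = ((½)*(13 + 5)/5 + 1)*88 = ((½)*(⅕)*18 + 1)*88 = (9/5 + 1)*88 = (14/5)*88 = 1232/5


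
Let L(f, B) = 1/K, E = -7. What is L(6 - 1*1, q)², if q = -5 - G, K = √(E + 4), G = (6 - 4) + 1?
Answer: -⅓ ≈ -0.33333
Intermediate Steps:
G = 3 (G = 2 + 1 = 3)
K = I*√3 (K = √(-7 + 4) = √(-3) = I*√3 ≈ 1.732*I)
q = -8 (q = -5 - 1*3 = -5 - 3 = -8)
L(f, B) = -I*√3/3 (L(f, B) = 1/(I*√3) = -I*√3/3)
L(6 - 1*1, q)² = (-I*√3/3)² = -⅓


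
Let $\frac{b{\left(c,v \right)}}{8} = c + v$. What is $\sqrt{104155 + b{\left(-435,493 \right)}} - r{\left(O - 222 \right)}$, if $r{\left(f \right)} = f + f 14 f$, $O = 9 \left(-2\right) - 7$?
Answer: $-853879 + \sqrt{104619} \approx -8.5356 \cdot 10^{5}$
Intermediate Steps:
$O = -25$ ($O = -18 - 7 = -25$)
$b{\left(c,v \right)} = 8 c + 8 v$ ($b{\left(c,v \right)} = 8 \left(c + v\right) = 8 c + 8 v$)
$r{\left(f \right)} = f + 14 f^{2}$
$\sqrt{104155 + b{\left(-435,493 \right)}} - r{\left(O - 222 \right)} = \sqrt{104155 + \left(8 \left(-435\right) + 8 \cdot 493\right)} - \left(-25 - 222\right) \left(1 + 14 \left(-25 - 222\right)\right) = \sqrt{104155 + \left(-3480 + 3944\right)} - \left(-25 - 222\right) \left(1 + 14 \left(-25 - 222\right)\right) = \sqrt{104155 + 464} - - 247 \left(1 + 14 \left(-247\right)\right) = \sqrt{104619} - - 247 \left(1 - 3458\right) = \sqrt{104619} - \left(-247\right) \left(-3457\right) = \sqrt{104619} - 853879 = -853879 + \sqrt{104619}$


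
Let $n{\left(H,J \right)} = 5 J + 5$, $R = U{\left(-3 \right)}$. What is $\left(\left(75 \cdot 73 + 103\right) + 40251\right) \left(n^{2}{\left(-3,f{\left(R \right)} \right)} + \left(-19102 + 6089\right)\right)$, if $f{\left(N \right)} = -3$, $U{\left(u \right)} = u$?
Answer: $-591789877$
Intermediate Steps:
$R = -3$
$n{\left(H,J \right)} = 5 + 5 J$
$\left(\left(75 \cdot 73 + 103\right) + 40251\right) \left(n^{2}{\left(-3,f{\left(R \right)} \right)} + \left(-19102 + 6089\right)\right) = \left(\left(75 \cdot 73 + 103\right) + 40251\right) \left(\left(5 + 5 \left(-3\right)\right)^{2} + \left(-19102 + 6089\right)\right) = \left(\left(5475 + 103\right) + 40251\right) \left(\left(5 - 15\right)^{2} - 13013\right) = \left(5578 + 40251\right) \left(\left(-10\right)^{2} - 13013\right) = 45829 \left(100 - 13013\right) = 45829 \left(-12913\right) = -591789877$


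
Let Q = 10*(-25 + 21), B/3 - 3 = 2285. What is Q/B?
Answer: -5/858 ≈ -0.0058275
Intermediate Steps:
B = 6864 (B = 9 + 3*2285 = 9 + 6855 = 6864)
Q = -40 (Q = 10*(-4) = -40)
Q/B = -40/6864 = -40*1/6864 = -5/858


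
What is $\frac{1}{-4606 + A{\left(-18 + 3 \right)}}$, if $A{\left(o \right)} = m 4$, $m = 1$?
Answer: $- \frac{1}{4602} \approx -0.0002173$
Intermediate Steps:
$A{\left(o \right)} = 4$ ($A{\left(o \right)} = 1 \cdot 4 = 4$)
$\frac{1}{-4606 + A{\left(-18 + 3 \right)}} = \frac{1}{-4606 + 4} = \frac{1}{-4602} = - \frac{1}{4602}$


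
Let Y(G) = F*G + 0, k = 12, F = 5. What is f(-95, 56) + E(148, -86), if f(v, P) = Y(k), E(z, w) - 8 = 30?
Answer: 98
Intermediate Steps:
E(z, w) = 38 (E(z, w) = 8 + 30 = 38)
Y(G) = 5*G (Y(G) = 5*G + 0 = 5*G)
f(v, P) = 60 (f(v, P) = 5*12 = 60)
f(-95, 56) + E(148, -86) = 60 + 38 = 98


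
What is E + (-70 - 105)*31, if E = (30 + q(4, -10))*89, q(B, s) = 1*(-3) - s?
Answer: -2132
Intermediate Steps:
q(B, s) = -3 - s
E = 3293 (E = (30 + (-3 - 1*(-10)))*89 = (30 + (-3 + 10))*89 = (30 + 7)*89 = 37*89 = 3293)
E + (-70 - 105)*31 = 3293 + (-70 - 105)*31 = 3293 - 175*31 = 3293 - 5425 = -2132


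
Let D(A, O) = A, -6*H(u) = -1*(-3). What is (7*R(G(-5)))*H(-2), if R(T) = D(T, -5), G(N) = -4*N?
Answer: -70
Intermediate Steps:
H(u) = -1/2 (H(u) = -(-1)*(-3)/6 = -1/6*3 = -1/2)
R(T) = T
(7*R(G(-5)))*H(-2) = (7*(-4*(-5)))*(-1/2) = (7*20)*(-1/2) = 140*(-1/2) = -70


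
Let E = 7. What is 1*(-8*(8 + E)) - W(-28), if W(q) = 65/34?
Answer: -4145/34 ≈ -121.91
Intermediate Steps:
W(q) = 65/34 (W(q) = 65*(1/34) = 65/34)
1*(-8*(8 + E)) - W(-28) = 1*(-8*(8 + 7)) - 1*65/34 = 1*(-8*15) - 65/34 = 1*(-120) - 65/34 = -120 - 65/34 = -4145/34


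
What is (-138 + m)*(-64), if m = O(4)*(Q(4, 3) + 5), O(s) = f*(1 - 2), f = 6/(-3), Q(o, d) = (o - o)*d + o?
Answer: 7680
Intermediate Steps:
Q(o, d) = o (Q(o, d) = 0*d + o = 0 + o = o)
f = -2 (f = 6*(-⅓) = -2)
O(s) = 2 (O(s) = -2*(1 - 2) = -2*(-1) = 2)
m = 18 (m = 2*(4 + 5) = 2*9 = 18)
(-138 + m)*(-64) = (-138 + 18)*(-64) = -120*(-64) = 7680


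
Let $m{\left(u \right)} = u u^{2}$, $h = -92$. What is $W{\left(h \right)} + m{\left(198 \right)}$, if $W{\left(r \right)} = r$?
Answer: $7762300$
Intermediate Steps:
$m{\left(u \right)} = u^{3}$
$W{\left(h \right)} + m{\left(198 \right)} = -92 + 198^{3} = -92 + 7762392 = 7762300$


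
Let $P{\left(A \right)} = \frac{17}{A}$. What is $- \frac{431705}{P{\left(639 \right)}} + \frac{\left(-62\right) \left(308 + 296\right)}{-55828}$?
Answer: $- \frac{226480636033}{13957} \approx -1.6227 \cdot 10^{7}$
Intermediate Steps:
$- \frac{431705}{P{\left(639 \right)}} + \frac{\left(-62\right) \left(308 + 296\right)}{-55828} = - \frac{431705}{17 \cdot \frac{1}{639}} + \frac{\left(-62\right) \left(308 + 296\right)}{-55828} = - \frac{431705}{17 \cdot \frac{1}{639}} + \left(-62\right) 604 \left(- \frac{1}{55828}\right) = - \frac{431705}{\frac{17}{639}} - - \frac{9362}{13957} = \left(-431705\right) \frac{639}{17} + \frac{9362}{13957} = - \frac{275859495}{17} + \frac{9362}{13957} = - \frac{226480636033}{13957}$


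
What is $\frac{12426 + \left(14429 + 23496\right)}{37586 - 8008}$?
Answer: $\frac{50351}{29578} \approx 1.7023$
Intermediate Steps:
$\frac{12426 + \left(14429 + 23496\right)}{37586 - 8008} = \frac{12426 + 37925}{29578} = 50351 \cdot \frac{1}{29578} = \frac{50351}{29578}$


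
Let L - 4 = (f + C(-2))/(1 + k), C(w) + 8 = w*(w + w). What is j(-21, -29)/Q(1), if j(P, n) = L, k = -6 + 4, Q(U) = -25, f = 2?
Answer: -2/25 ≈ -0.080000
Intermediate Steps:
C(w) = -8 + 2*w² (C(w) = -8 + w*(w + w) = -8 + w*(2*w) = -8 + 2*w²)
k = -2
L = 2 (L = 4 + (2 + (-8 + 2*(-2)²))/(1 - 2) = 4 + (2 + (-8 + 2*4))/(-1) = 4 + (2 + (-8 + 8))*(-1) = 4 + (2 + 0)*(-1) = 4 + 2*(-1) = 4 - 2 = 2)
j(P, n) = 2
j(-21, -29)/Q(1) = 2/(-25) = 2*(-1/25) = -2/25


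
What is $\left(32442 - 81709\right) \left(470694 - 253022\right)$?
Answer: $-10724046424$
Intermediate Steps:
$\left(32442 - 81709\right) \left(470694 - 253022\right) = \left(-49267\right) 217672 = -10724046424$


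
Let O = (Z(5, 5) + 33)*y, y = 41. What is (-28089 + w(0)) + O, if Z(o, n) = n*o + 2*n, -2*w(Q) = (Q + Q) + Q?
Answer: -25301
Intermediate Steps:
w(Q) = -3*Q/2 (w(Q) = -((Q + Q) + Q)/2 = -(2*Q + Q)/2 = -3*Q/2)
Z(o, n) = 2*n + n*o
O = 2788 (O = (5*(2 + 5) + 33)*41 = (5*7 + 33)*41 = (35 + 33)*41 = 68*41 = 2788)
(-28089 + w(0)) + O = (-28089 - 3/2*0) + 2788 = (-28089 + 0) + 2788 = -28089 + 2788 = -25301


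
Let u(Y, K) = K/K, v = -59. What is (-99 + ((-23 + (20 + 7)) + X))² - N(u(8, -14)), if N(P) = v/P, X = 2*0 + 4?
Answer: 8340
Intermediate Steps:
X = 4 (X = 0 + 4 = 4)
u(Y, K) = 1
N(P) = -59/P
(-99 + ((-23 + (20 + 7)) + X))² - N(u(8, -14)) = (-99 + ((-23 + (20 + 7)) + 4))² - (-59)/1 = (-99 + ((-23 + 27) + 4))² - (-59) = (-99 + (4 + 4))² - 1*(-59) = (-99 + 8)² + 59 = (-91)² + 59 = 8281 + 59 = 8340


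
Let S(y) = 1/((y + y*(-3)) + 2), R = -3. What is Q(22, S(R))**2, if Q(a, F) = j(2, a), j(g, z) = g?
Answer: 4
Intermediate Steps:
S(y) = 1/(2 - 2*y) (S(y) = 1/((y - 3*y) + 2) = 1/(-2*y + 2) = 1/(2 - 2*y))
Q(a, F) = 2
Q(22, S(R))**2 = 2**2 = 4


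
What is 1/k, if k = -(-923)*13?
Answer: 1/11999 ≈ 8.3340e-5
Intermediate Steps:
k = 11999 (k = -923*(-13) = 11999)
1/k = 1/11999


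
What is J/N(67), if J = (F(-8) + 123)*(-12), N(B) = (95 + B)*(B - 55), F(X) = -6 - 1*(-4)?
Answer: -121/162 ≈ -0.74691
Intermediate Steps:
F(X) = -2 (F(X) = -6 + 4 = -2)
N(B) = (-55 + B)*(95 + B) (N(B) = (95 + B)*(-55 + B) = (-55 + B)*(95 + B))
J = -1452 (J = (-2 + 123)*(-12) = 121*(-12) = -1452)
J/N(67) = -1452/(-5225 + 67² + 40*67) = -1452/(-5225 + 4489 + 2680) = -1452/1944 = -1452*1/1944 = -121/162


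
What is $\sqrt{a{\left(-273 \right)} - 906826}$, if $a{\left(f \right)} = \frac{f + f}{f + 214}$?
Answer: $\frac{2 i \sqrt{789157273}}{59} \approx 952.27 i$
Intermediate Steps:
$a{\left(f \right)} = \frac{2 f}{214 + f}$
$\sqrt{a{\left(-273 \right)} - 906826} = \sqrt{2 \left(-273\right) \frac{1}{214 - 273} - 906826} = \sqrt{2 \left(-273\right) \frac{1}{-59} - 906826} = \sqrt{2 \left(-273\right) \left(- \frac{1}{59}\right) - 906826} = \sqrt{\frac{546}{59} - 906826} = \sqrt{- \frac{53502188}{59}} = \frac{2 i \sqrt{789157273}}{59}$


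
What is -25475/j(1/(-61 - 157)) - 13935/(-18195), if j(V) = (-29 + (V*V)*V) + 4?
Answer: 320383958461729/314174036613 ≈ 1019.8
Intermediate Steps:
j(V) = -25 + V**3 (j(V) = (-29 + V**2*V) + 4 = (-29 + V**3) + 4 = -25 + V**3)
-25475/j(1/(-61 - 157)) - 13935/(-18195) = -25475/(-25 + (1/(-61 - 157))**3) - 13935/(-18195) = -25475/(-25 + (1/(-218))**3) - 13935*(-1/18195) = -25475/(-25 + (-1/218)**3) + 929/1213 = -25475/(-25 - 1/10360232) + 929/1213 = -25475/(-259005801/10360232) + 929/1213 = -25475*(-10360232/259005801) + 929/1213 = 263926910200/259005801 + 929/1213 = 320383958461729/314174036613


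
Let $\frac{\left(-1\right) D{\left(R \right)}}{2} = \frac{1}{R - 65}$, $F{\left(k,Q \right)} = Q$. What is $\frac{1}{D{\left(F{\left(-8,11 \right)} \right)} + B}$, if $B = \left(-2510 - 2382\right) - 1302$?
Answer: $- \frac{27}{167237} \approx -0.00016145$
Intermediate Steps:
$D{\left(R \right)} = - \frac{2}{-65 + R}$ ($D{\left(R \right)} = - \frac{2}{R - 65} = - \frac{2}{-65 + R}$)
$B = -6194$ ($B = -4892 - 1302 = -6194$)
$\frac{1}{D{\left(F{\left(-8,11 \right)} \right)} + B} = \frac{1}{- \frac{2}{-65 + 11} - 6194} = \frac{1}{- \frac{2}{-54} - 6194} = \frac{1}{\left(-2\right) \left(- \frac{1}{54}\right) - 6194} = \frac{1}{\frac{1}{27} - 6194} = \frac{1}{- \frac{167237}{27}} = - \frac{27}{167237}$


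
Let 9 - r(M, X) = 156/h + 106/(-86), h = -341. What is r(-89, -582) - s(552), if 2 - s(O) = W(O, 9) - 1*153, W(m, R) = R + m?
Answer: 6109926/14663 ≈ 416.69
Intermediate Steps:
r(M, X) = 156748/14663 (r(M, X) = 9 - (156/(-341) + 106/(-86)) = 9 - (156*(-1/341) + 106*(-1/86)) = 9 - (-156/341 - 53/43) = 9 - 1*(-24781/14663) = 9 + 24781/14663 = 156748/14663)
s(O) = 146 - O (s(O) = 2 - ((9 + O) - 1*153) = 2 - ((9 + O) - 153) = 2 - (-144 + O) = 2 + (144 - O) = 146 - O)
r(-89, -582) - s(552) = 156748/14663 - (146 - 1*552) = 156748/14663 - (146 - 552) = 156748/14663 - 1*(-406) = 156748/14663 + 406 = 6109926/14663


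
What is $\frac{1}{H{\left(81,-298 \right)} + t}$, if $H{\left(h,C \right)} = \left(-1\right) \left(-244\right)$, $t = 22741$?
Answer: $\frac{1}{22985} \approx 4.3507 \cdot 10^{-5}$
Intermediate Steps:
$H{\left(h,C \right)} = 244$
$\frac{1}{H{\left(81,-298 \right)} + t} = \frac{1}{244 + 22741} = \frac{1}{22985}$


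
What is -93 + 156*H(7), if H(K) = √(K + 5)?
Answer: -93 + 312*√3 ≈ 447.40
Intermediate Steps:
H(K) = √(5 + K)
-93 + 156*H(7) = -93 + 156*√(5 + 7) = -93 + 156*√12 = -93 + 156*(2*√3) = -93 + 312*√3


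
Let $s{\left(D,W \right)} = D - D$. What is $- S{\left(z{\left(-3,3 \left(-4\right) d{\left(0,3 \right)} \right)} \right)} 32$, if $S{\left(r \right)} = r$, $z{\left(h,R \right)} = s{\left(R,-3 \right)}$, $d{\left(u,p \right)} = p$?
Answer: $0$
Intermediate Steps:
$s{\left(D,W \right)} = 0$
$z{\left(h,R \right)} = 0$
$- S{\left(z{\left(-3,3 \left(-4\right) d{\left(0,3 \right)} \right)} \right)} 32 = \left(-1\right) 0 \cdot 32 = 0 \cdot 32 = 0$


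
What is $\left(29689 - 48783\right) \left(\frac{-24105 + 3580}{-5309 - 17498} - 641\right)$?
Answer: $\frac{278748761628}{22807} \approx 1.2222 \cdot 10^{7}$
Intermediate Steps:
$\left(29689 - 48783\right) \left(\frac{-24105 + 3580}{-5309 - 17498} - 641\right) = - 19094 \left(- \frac{20525}{-22807} - 641\right) = - 19094 \left(\left(-20525\right) \left(- \frac{1}{22807}\right) - 641\right) = - 19094 \left(\frac{20525}{22807} - 641\right) = \left(-19094\right) \left(- \frac{14598762}{22807}\right) = \frac{278748761628}{22807}$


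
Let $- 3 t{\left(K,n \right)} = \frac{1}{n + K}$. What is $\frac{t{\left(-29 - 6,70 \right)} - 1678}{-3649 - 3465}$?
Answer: $\frac{176191}{746970} \approx 0.23587$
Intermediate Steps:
$t{\left(K,n \right)} = - \frac{1}{3 \left(K + n\right)}$ ($t{\left(K,n \right)} = - \frac{1}{3 \left(n + K\right)} = - \frac{1}{3 \left(K + n\right)}$)
$\frac{t{\left(-29 - 6,70 \right)} - 1678}{-3649 - 3465} = \frac{- \frac{1}{3 \left(-29 - 6\right) + 3 \cdot 70} - 1678}{-3649 - 3465} = \frac{- \frac{1}{3 \left(-29 - 6\right) + 210} - 1678}{-7114} = \left(- \frac{1}{3 \left(-35\right) + 210} - 1678\right) \left(- \frac{1}{7114}\right) = \left(- \frac{1}{-105 + 210} - 1678\right) \left(- \frac{1}{7114}\right) = \left(- \frac{1}{105} - 1678\right) \left(- \frac{1}{7114}\right) = \left(- \frac{176191}{105}\right) \left(- \frac{1}{7114}\right) = \frac{176191}{746970}$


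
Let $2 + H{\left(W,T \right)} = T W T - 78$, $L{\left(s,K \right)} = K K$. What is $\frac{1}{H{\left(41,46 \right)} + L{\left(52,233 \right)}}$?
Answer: $\frac{1}{140965} \approx 7.094 \cdot 10^{-6}$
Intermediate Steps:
$L{\left(s,K \right)} = K^{2}$
$H{\left(W,T \right)} = -80 + W T^{2}$ ($H{\left(W,T \right)} = -2 + \left(T W T - 78\right) = -2 + \left(W T^{2} - 78\right) = -2 + \left(-78 + W T^{2}\right) = -80 + W T^{2}$)
$\frac{1}{H{\left(41,46 \right)} + L{\left(52,233 \right)}} = \frac{1}{\left(-80 + 41 \cdot 46^{2}\right) + 233^{2}} = \frac{1}{\left(-80 + 41 \cdot 2116\right) + 54289} = \frac{1}{\left(-80 + 86756\right) + 54289} = \frac{1}{86676 + 54289} = \frac{1}{140965}$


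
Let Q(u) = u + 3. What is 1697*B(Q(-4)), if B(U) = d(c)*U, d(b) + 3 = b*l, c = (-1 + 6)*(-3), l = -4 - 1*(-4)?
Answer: 5091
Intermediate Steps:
l = 0 (l = -4 + 4 = 0)
c = -15 (c = 5*(-3) = -15)
d(b) = -3 (d(b) = -3 + b*0 = -3 + 0 = -3)
Q(u) = 3 + u
B(U) = -3*U
1697*B(Q(-4)) = 1697*(-3*(3 - 4)) = 1697*(-3*(-1)) = 1697*3 = 5091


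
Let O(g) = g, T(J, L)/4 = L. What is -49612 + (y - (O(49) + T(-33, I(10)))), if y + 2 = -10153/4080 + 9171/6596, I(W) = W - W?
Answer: -19655063461/395760 ≈ -49664.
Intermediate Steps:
I(W) = 0
T(J, L) = 4*L
y = -1226101/395760 (y = -2 + (-10153/4080 + 9171/6596) = -2 - 434581/395760 = -1226101/395760 ≈ -3.0981)
-49612 + (y - (O(49) + T(-33, I(10)))) = -49612 + (-1226101/395760 - (49 + 4*0)) = -49612 + (-1226101/395760 - (49 + 0)) = -49612 + (-1226101/395760 - 1*49) = -49612 + (-1226101/395760 - 49) = -49612 - 20618341/395760 = -19655063461/395760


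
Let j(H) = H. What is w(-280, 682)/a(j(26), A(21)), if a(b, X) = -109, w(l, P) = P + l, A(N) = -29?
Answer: -402/109 ≈ -3.6881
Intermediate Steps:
w(-280, 682)/a(j(26), A(21)) = (682 - 280)/(-109) = 402*(-1/109) = -402/109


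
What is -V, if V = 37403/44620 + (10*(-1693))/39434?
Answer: -359766651/879772540 ≈ -0.40893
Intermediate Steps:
V = 359766651/879772540 (V = 37403*(1/44620) - 16930*1/39434 = 37403/44620 - 8465/19717 = 359766651/879772540 ≈ 0.40893)
-V = -1*359766651/879772540 = -359766651/879772540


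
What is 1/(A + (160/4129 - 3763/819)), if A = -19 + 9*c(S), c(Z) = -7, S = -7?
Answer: -3381651/292701769 ≈ -0.011553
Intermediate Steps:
A = -82 (A = -19 + 9*(-7) = -19 - 63 = -82)
1/(A + (160/4129 - 3763/819)) = 1/(-82 + (160/4129 - 3763/819)) = 1/(-82 - 15406387/3381651) = 1/(-292701769/3381651) = -3381651/292701769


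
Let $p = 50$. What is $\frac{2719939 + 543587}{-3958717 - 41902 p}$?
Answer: $- \frac{155406}{288277} \approx -0.53909$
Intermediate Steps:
$\frac{2719939 + 543587}{-3958717 - 41902 p} = \frac{2719939 + 543587}{-3958717 - 2095100} = \frac{3263526}{-3958717 - 2095100} = \frac{3263526}{-6053817} = 3263526 \left(- \frac{1}{6053817}\right) = - \frac{155406}{288277}$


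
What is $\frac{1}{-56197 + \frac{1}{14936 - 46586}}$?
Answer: $- \frac{31650}{1778635051} \approx -1.7795 \cdot 10^{-5}$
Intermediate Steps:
$\frac{1}{-56197 + \frac{1}{14936 - 46586}} = \frac{1}{-56197 + \frac{1}{-31650}} = \frac{1}{-56197 - \frac{1}{31650}} = \frac{1}{- \frac{1778635051}{31650}} = - \frac{31650}{1778635051}$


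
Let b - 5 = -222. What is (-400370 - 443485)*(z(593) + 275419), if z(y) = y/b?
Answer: -50433272547150/217 ≈ -2.3241e+11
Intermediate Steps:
b = -217 (b = 5 - 222 = -217)
z(y) = -y/217 (z(y) = y/(-217) = y*(-1/217) = -y/217)
(-400370 - 443485)*(z(593) + 275419) = (-400370 - 443485)*(-1/217*593 + 275419) = -843855*(-593/217 + 275419) = -843855*59765330/217 = -50433272547150/217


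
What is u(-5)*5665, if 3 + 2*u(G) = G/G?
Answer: -5665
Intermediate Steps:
u(G) = -1 (u(G) = -3/2 + (G/G)/2 = -3/2 + (1/2)*1 = -3/2 + 1/2 = -1)
u(-5)*5665 = -1*5665 = -5665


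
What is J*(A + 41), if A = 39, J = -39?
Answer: -3120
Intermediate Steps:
J*(A + 41) = -39*(39 + 41) = -39*80 = -3120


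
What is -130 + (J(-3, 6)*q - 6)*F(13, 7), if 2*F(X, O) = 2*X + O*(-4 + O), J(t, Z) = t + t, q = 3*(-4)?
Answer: 1421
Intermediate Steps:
q = -12
J(t, Z) = 2*t
F(X, O) = X + O*(-4 + O)/2 (F(X, O) = (2*X + O*(-4 + O))/2 = X + O*(-4 + O)/2)
-130 + (J(-3, 6)*q - 6)*F(13, 7) = -130 + ((2*(-3))*(-12) - 6)*(13 + (1/2)*7**2 - 2*7) = -130 + (-6*(-12) - 6)*(13 + (1/2)*49 - 14) = -130 + (72 - 6)*(13 + 49/2 - 14) = -130 + 66*(47/2) = -130 + 1551 = 1421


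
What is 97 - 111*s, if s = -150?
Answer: 16747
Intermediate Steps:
97 - 111*s = 97 - 111*(-150) = 97 + 16650 = 16747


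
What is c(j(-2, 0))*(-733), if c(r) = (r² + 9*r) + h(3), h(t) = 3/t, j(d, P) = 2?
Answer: -16859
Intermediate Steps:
c(r) = 1 + r² + 9*r (c(r) = (r² + 9*r) + 3/3 = (r² + 9*r) + 3*(⅓) = (r² + 9*r) + 1 = 1 + r² + 9*r)
c(j(-2, 0))*(-733) = (1 + 2² + 9*2)*(-733) = (1 + 4 + 18)*(-733) = 23*(-733) = -16859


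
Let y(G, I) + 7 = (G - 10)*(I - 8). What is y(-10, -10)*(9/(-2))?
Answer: -3177/2 ≈ -1588.5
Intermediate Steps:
y(G, I) = -7 + (-10 + G)*(-8 + I) (y(G, I) = -7 + (G - 10)*(I - 8) = -7 + (-10 + G)*(-8 + I))
y(-10, -10)*(9/(-2)) = (73 - 10*(-10) - 8*(-10) - 10*(-10))*(9/(-2)) = (73 + 100 + 80 + 100)*(9*(-½)) = 353*(-9/2) = -3177/2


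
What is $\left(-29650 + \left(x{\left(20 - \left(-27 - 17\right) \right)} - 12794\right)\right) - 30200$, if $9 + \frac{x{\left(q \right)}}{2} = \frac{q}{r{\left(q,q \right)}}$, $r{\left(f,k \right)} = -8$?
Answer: $-72678$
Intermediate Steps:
$x{\left(q \right)} = -18 - \frac{q}{4}$ ($x{\left(q \right)} = -18 + 2 \frac{q}{-8} = -18 + 2 q \left(- \frac{1}{8}\right) = -18 + 2 \left(- \frac{q}{8}\right) = -18 - \frac{q}{4}$)
$\left(-29650 + \left(x{\left(20 - \left(-27 - 17\right) \right)} - 12794\right)\right) - 30200 = \left(-29650 - \left(12812 + \frac{20 - \left(-27 - 17\right)}{4}\right)\right) - 30200 = \left(-29650 - \left(12812 + \frac{20 - -44}{4}\right)\right) - 30200 = \left(-29650 - \left(12812 + \frac{20 + 44}{4}\right)\right) - 30200 = \left(-29650 - 12828\right) - 30200 = -42478 - 30200 = -72678$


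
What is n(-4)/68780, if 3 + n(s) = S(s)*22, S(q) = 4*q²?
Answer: 281/13756 ≈ 0.020427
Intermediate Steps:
n(s) = -3 + 88*s² (n(s) = -3 + (4*s²)*22 = -3 + 88*s²)
n(-4)/68780 = (-3 + 88*(-4)²)/68780 = (-3 + 88*16)*(1/68780) = (-3 + 1408)*(1/68780) = 1405*(1/68780) = 281/13756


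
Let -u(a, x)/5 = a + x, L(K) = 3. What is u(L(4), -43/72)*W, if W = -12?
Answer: 865/6 ≈ 144.17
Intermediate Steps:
u(a, x) = -5*a - 5*x (u(a, x) = -5*(a + x) = -5*a - 5*x)
u(L(4), -43/72)*W = (-5*3 - (-215)/72)*(-12) = (-15 - (-215)/72)*(-12) = (-15 - 5*(-43/72))*(-12) = (-15 + 215/72)*(-12) = -865/72*(-12) = 865/6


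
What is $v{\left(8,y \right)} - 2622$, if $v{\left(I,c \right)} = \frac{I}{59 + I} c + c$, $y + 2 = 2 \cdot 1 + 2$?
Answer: $- \frac{175524}{67} \approx -2619.8$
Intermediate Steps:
$y = 2$ ($y = -2 + \left(2 \cdot 1 + 2\right) = -2 + \left(2 + 2\right) = -2 + 4 = 2$)
$v{\left(I,c \right)} = c + \frac{I c}{59 + I}$ ($v{\left(I,c \right)} = \frac{I}{59 + I} c + c = \frac{I c}{59 + I} + c = c + \frac{I c}{59 + I}$)
$v{\left(8,y \right)} - 2622 = \frac{2 \left(59 + 2 \cdot 8\right)}{59 + 8} - 2622 = \frac{2 \left(59 + 16\right)}{67} - 2622 = 2 \cdot \frac{1}{67} \cdot 75 - 2622 = \frac{150}{67} - 2622 = - \frac{175524}{67}$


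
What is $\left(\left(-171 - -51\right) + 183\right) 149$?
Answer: $9387$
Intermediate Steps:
$\left(\left(-171 - -51\right) + 183\right) 149 = \left(\left(-171 + 51\right) + 183\right) 149 = \left(-120 + 183\right) 149 = 63 \cdot 149 = 9387$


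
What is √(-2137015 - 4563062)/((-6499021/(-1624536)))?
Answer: 14620824*I*√82717/6499021 ≈ 647.03*I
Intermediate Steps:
√(-2137015 - 4563062)/((-6499021/(-1624536))) = √(-6700077)/((-6499021*(-1/1624536))) = (9*I*√82717)/(6499021/1624536) = (9*I*√82717)*(1624536/6499021) = 14620824*I*√82717/6499021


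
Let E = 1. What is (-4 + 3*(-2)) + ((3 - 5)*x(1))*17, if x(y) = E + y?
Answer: -78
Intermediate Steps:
x(y) = 1 + y
(-4 + 3*(-2)) + ((3 - 5)*x(1))*17 = (-4 + 3*(-2)) + ((3 - 5)*(1 + 1))*17 = (-4 - 6) - 2*2*17 = -10 - 4*17 = -10 - 68 = -78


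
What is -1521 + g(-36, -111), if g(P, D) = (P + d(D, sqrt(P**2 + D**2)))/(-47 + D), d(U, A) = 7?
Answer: -240289/158 ≈ -1520.8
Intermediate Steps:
g(P, D) = (7 + P)/(-47 + D) (g(P, D) = (P + 7)/(-47 + D) = (7 + P)/(-47 + D))
-1521 + g(-36, -111) = -1521 + (7 - 36)/(-47 - 111) = -1521 - 29/(-158) = -1521 - 1/158*(-29) = -1521 + 29/158 = -240289/158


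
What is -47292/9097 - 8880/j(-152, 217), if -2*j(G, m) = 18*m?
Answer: -3859972/5922147 ≈ -0.65179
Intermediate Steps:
j(G, m) = -9*m
-47292/9097 - 8880/j(-152, 217) = -47292/9097 - 8880/((-9*217)) = -47292*1/9097 - 8880/(-1953) = -47292/9097 - 8880*(-1/1953) = -47292/9097 + 2960/651 = -3859972/5922147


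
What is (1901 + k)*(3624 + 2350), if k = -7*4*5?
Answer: 10520214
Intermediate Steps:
k = -140 (k = -28*5 = -140)
(1901 + k)*(3624 + 2350) = (1901 - 140)*(3624 + 2350) = 1761*5974 = 10520214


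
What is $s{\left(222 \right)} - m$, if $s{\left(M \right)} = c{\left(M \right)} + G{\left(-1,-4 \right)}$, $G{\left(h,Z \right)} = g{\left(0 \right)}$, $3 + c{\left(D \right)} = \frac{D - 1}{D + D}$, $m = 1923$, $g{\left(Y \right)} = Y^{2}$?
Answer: $- \frac{854923}{444} \approx -1925.5$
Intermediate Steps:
$c{\left(D \right)} = -3 + \frac{-1 + D}{2 D}$ ($c{\left(D \right)} = -3 + \frac{D - 1}{D + D} = -3 + \frac{-1 + D}{2 D}$)
$G{\left(h,Z \right)} = 0$ ($G{\left(h,Z \right)} = 0^{2} = 0$)
$s{\left(M \right)} = \frac{-1 - 5 M}{2 M}$ ($s{\left(M \right)} = \frac{-1 - 5 M}{2 M} + 0 = \frac{-1 - 5 M}{2 M}$)
$s{\left(222 \right)} - m = \frac{-1 - 1110}{2 \cdot 222} - 1923 = \frac{1}{2} \cdot \frac{1}{222} \left(-1 - 1110\right) - 1923 = \frac{1}{2} \cdot \frac{1}{222} \left(-1111\right) - 1923 = - \frac{1111}{444} - 1923 = - \frac{854923}{444}$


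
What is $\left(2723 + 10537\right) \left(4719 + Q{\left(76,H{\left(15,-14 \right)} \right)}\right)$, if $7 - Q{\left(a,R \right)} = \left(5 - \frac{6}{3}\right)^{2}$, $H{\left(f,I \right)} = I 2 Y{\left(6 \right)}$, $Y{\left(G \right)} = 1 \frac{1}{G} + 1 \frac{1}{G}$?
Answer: $62547420$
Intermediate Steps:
$Y{\left(G \right)} = \frac{2}{G}$ ($Y{\left(G \right)} = \frac{1}{G} + \frac{1}{G} = \frac{2}{G}$)
$H{\left(f,I \right)} = \frac{2 I}{3}$ ($H{\left(f,I \right)} = I 2 \cdot \frac{2}{6} = 2 I 2 \cdot \frac{1}{6} = 2 I \frac{1}{3} = \frac{2 I}{3}$)
$Q{\left(a,R \right)} = -2$ ($Q{\left(a,R \right)} = 7 - \left(5 - \frac{6}{3}\right)^{2} = 7 - \left(5 - 2\right)^{2} = 7 - 3^{2} = 7 - 9 = -2$)
$\left(2723 + 10537\right) \left(4719 + Q{\left(76,H{\left(15,-14 \right)} \right)}\right) = \left(2723 + 10537\right) \left(4719 - 2\right) = 13260 \cdot 4717 = 62547420$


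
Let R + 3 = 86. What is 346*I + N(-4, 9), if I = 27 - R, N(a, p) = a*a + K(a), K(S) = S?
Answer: -19364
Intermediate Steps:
R = 83 (R = -3 + 86 = 83)
N(a, p) = a + a**2 (N(a, p) = a*a + a = a**2 + a = a + a**2)
I = -56 (I = 27 - 1*83 = 27 - 83 = -56)
346*I + N(-4, 9) = 346*(-56) - 4*(1 - 4) = -19376 - 4*(-3) = -19376 + 12 = -19364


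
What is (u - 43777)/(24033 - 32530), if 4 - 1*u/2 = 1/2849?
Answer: 4299927/834757 ≈ 5.1511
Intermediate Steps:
u = 22790/2849 (u = 8 - 2/2849 = 22790/2849 ≈ 7.9993)
(u - 43777)/(24033 - 32530) = (22790/2849 - 43777)/(24033 - 32530) = -124697883/2849/(-8497) = -124697883/2849*(-1/8497) = 4299927/834757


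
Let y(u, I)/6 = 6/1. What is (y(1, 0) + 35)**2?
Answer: 5041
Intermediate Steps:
y(u, I) = 36 (y(u, I) = 6*(6/1) = 6*(6*1) = 6*6 = 36)
(y(1, 0) + 35)**2 = (36 + 35)**2 = 71**2 = 5041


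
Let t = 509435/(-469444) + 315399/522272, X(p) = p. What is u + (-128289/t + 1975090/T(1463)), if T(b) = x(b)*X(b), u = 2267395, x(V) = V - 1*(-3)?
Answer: 80162908872598254084202/31635574107060539 ≈ 2.5339e+6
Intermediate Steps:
x(V) = 3 + V (x(V) = V + 3 = 3 + V)
t = -29500367041/61294364192 (t = 509435*(-1/469444) + 315399*(1/522272) = -509435/469444 + 315399/522272 = -29500367041/61294364192 ≈ -0.48129)
T(b) = b*(3 + b) (T(b) = (3 + b)*b = b*(3 + b))
u + (-128289/t + 1975090/T(1463)) = 2267395 + (-128289/(-29500367041/61294364192) + 1975090/((1463*(3 + 1463)))) = 2267395 + (-128289*(-61294364192/29500367041) + 1975090/((1463*1466))) = 2267395 + (7863392687827488/29500367041 + 1975090/2144758) = 2267395 + (7863392687827488/29500367041 + 1975090*(1/2144758)) = 2267395 + (7863392687827488/29500367041 + 987545/1072379) = 2267395 + 8432566320119723258297/31635574107060539 = 80162908872598254084202/31635574107060539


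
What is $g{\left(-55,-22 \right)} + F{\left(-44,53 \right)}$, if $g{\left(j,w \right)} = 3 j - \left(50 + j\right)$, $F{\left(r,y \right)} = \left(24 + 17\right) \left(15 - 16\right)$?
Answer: $-201$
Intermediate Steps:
$F{\left(r,y \right)} = -41$ ($F{\left(r,y \right)} = 41 \left(-1\right) = -41$)
$g{\left(j,w \right)} = -50 + 2 j$
$g{\left(-55,-22 \right)} + F{\left(-44,53 \right)} = \left(-50 + 2 \left(-55\right)\right) - 41 = \left(-50 - 110\right) - 41 = -160 - 41 = -201$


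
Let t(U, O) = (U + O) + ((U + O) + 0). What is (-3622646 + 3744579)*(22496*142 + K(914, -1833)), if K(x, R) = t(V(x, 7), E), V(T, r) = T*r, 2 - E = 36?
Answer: 391058640280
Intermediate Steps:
E = -34 (E = 2 - 1*36 = 2 - 36 = -34)
t(U, O) = 2*O + 2*U (t(U, O) = (O + U) + ((O + U) + 0) = (O + U) + (O + U) = 2*O + 2*U)
K(x, R) = -68 + 14*x (K(x, R) = 2*(-34) + 2*(x*7) = -68 + 2*(7*x) = -68 + 14*x)
(-3622646 + 3744579)*(22496*142 + K(914, -1833)) = (-3622646 + 3744579)*(22496*142 + (-68 + 14*914)) = 121933*(3194432 + (-68 + 12796)) = 121933*(3194432 + 12728) = 121933*3207160 = 391058640280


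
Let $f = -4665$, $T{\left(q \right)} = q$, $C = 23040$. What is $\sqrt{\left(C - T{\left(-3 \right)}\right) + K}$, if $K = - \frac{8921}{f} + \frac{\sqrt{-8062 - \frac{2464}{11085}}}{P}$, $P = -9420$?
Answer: $\frac{\sqrt{27003902377792524228240 - 11221860583 i \sqrt{990663501390}}}{1082494590} \approx 151.81 - 3.1395 \cdot 10^{-5} i$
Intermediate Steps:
$K = \frac{8921}{4665} - \frac{i \sqrt{990663501390}}{104420700}$ ($K = - \frac{8921}{-4665} + \frac{\sqrt{-8062 - \frac{2464}{11085}}}{-9420} = \left(-8921\right) \left(- \frac{1}{4665}\right) + \sqrt{-8062 - \frac{2464}{11085}} \left(- \frac{1}{9420}\right) = \frac{8921}{4665} + \sqrt{-8062 - \frac{2464}{11085}} \left(- \frac{1}{9420}\right) = \frac{8921}{4665} + \sqrt{- \frac{89369734}{11085}} \left(- \frac{1}{9420}\right) = \frac{8921}{4665} + \frac{i \sqrt{990663501390}}{11085} \left(- \frac{1}{9420}\right) = \frac{8921}{4665} - \frac{i \sqrt{990663501390}}{104420700} \approx 1.9123 - 0.0095318 i$)
$\sqrt{\left(C - T{\left(-3 \right)}\right) + K} = \sqrt{\left(23040 - -3\right) + \left(\frac{8921}{4665} - \frac{i \sqrt{990663501390}}{104420700}\right)} = \sqrt{\left(23040 + 3\right) + \left(\frac{8921}{4665} - \frac{i \sqrt{990663501390}}{104420700}\right)} = \sqrt{23043 + \left(\frac{8921}{4665} - \frac{i \sqrt{990663501390}}{104420700}\right)} = \sqrt{\frac{107504516}{4665} - \frac{i \sqrt{990663501390}}{104420700}}$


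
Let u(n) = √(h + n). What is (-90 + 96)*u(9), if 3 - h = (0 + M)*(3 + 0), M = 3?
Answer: 6*√3 ≈ 10.392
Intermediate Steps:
h = -6 (h = 3 - (0 + 3)*(3 + 0) = 3 - 3*3 = 3 - 1*9 = 3 - 9 = -6)
u(n) = √(-6 + n)
(-90 + 96)*u(9) = (-90 + 96)*√(-6 + 9) = 6*√3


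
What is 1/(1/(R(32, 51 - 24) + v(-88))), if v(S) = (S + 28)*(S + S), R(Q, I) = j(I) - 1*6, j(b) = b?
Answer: 10581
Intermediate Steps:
R(Q, I) = -6 + I (R(Q, I) = I - 1*6 = I - 6 = -6 + I)
v(S) = 2*S*(28 + S) (v(S) = (28 + S)*(2*S) = 2*S*(28 + S))
1/(1/(R(32, 51 - 24) + v(-88))) = 1/(1/((-6 + (51 - 24)) + 2*(-88)*(28 - 88))) = 1/(1/((-6 + 27) + 2*(-88)*(-60))) = 1/(1/(21 + 10560)) = 1/(1/10581) = 10581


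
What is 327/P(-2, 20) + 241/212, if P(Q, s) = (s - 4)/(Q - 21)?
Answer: -397649/848 ≈ -468.93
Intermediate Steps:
P(Q, s) = (-4 + s)/(-21 + Q)
327/P(-2, 20) + 241/212 = 327/(((-4 + 20)/(-21 - 2))) + 241/212 = 327/((16/(-23))) + 241*(1/212) = 327/((-1/23*16)) + 241/212 = 327/(-16/23) + 241/212 = 327*(-23/16) + 241/212 = -7521/16 + 241/212 = -397649/848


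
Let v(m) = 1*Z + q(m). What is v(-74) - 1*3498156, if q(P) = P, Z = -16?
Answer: -3498246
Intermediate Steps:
v(m) = -16 + m (v(m) = 1*(-16) + m = -16 + m)
v(-74) - 1*3498156 = (-16 - 74) - 1*3498156 = -90 - 3498156 = -3498246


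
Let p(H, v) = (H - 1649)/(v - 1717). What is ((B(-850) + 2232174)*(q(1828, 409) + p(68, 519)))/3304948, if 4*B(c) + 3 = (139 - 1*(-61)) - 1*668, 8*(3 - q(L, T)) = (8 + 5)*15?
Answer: -858047063625/63349243264 ≈ -13.545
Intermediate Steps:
q(L, T) = -171/8 (q(L, T) = 3 - (8 + 5)*15/8 = 3 - 13*15/8 = 3 - ⅛*195 = 3 - 195/8 = -171/8)
p(H, v) = (-1649 + H)/(-1717 + v)
B(c) = -471/4 (B(c) = -¾ + ((139 - 1*(-61)) - 1*668)/4 = -¾ + ((139 + 61) - 668)/4 = -¾ + (200 - 668)/4 = -¾ + (¼)*(-468) = -¾ - 117 = -471/4)
((B(-850) + 2232174)*(q(1828, 409) + p(68, 519)))/3304948 = ((-471/4 + 2232174)*(-171/8 + (-1649 + 68)/(-1717 + 519)))/3304948 = (8928225*(-171/8 - 1581/(-1198))/4)*(1/3304948) = (8928225*(-171/8 - 1/1198*(-1581))/4)*(1/3304948) = (8928225*(-171/8 + 1581/1198)/4)*(1/3304948) = ((8928225/4)*(-96105/4792))*(1/3304948) = -858047063625/19168*1/3304948 = -858047063625/63349243264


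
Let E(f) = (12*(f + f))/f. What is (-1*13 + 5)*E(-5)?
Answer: -192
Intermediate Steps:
E(f) = 24 (E(f) = (12*(2*f))/f = (24*f)/f = 24)
(-1*13 + 5)*E(-5) = (-1*13 + 5)*24 = (-13 + 5)*24 = -8*24 = -192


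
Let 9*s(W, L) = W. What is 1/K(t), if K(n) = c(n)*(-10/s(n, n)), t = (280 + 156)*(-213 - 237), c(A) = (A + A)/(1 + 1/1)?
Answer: -1/90 ≈ -0.011111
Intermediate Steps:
s(W, L) = W/9
c(A) = A (c(A) = (2*A)/(1 + 1) = (2*A)/2 = (2*A)*(½) = A)
t = -196200 (t = 436*(-450) = -196200)
K(n) = -90 (K(n) = n*(-10*9/n) = n*(-90/n) = -90)
1/K(t) = 1/(-90) = -1/90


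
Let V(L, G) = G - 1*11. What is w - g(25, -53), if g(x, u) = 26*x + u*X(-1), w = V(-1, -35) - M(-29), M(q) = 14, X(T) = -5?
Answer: -975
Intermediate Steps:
V(L, G) = -11 + G (V(L, G) = G - 11 = -11 + G)
w = -60 (w = (-11 - 35) - 1*14 = -46 - 14 = -60)
g(x, u) = -5*u + 26*x (g(x, u) = 26*x + u*(-5) = 26*x - 5*u = -5*u + 26*x)
w - g(25, -53) = -60 - (-5*(-53) + 26*25) = -60 - (265 + 650) = -60 - 1*915 = -60 - 915 = -975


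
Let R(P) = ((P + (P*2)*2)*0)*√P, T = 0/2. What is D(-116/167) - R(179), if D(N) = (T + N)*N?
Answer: 13456/27889 ≈ 0.48248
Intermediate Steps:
T = 0 (T = 0*(½) = 0)
D(N) = N² (D(N) = (0 + N)*N = N*N = N²)
R(P) = 0 (R(P) = ((P + (2*P)*2)*0)*√P = ((P + 4*P)*0)*√P = ((5*P)*0)*√P = 0*√P = 0)
D(-116/167) - R(179) = (-116/167)² - 1*0 = (-116*1/167)² + 0 = (-116/167)² + 0 = 13456/27889 + 0 = 13456/27889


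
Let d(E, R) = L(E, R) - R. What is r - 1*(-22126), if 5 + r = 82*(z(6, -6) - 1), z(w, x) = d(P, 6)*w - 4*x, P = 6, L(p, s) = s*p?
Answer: 38767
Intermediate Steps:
L(p, s) = p*s
d(E, R) = -R + E*R (d(E, R) = E*R - R = -R + E*R)
z(w, x) = -4*x + 30*w (z(w, x) = (6*(-1 + 6))*w - 4*x = (6*5)*w - 4*x = 30*w - 4*x = -4*x + 30*w)
r = 16641 (r = -5 + 82*((-4*(-6) + 30*6) - 1) = -5 + 82*((24 + 180) - 1) = -5 + 82*(204 - 1) = -5 + 82*203 = -5 + 16646 = 16641)
r - 1*(-22126) = 16641 - 1*(-22126) = 16641 + 22126 = 38767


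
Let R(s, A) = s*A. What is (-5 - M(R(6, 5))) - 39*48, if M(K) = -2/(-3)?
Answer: -5633/3 ≈ -1877.7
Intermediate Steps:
R(s, A) = A*s
M(K) = ⅔ (M(K) = -2*(-⅓) = ⅔)
(-5 - M(R(6, 5))) - 39*48 = (-5 - 1*⅔) - 39*48 = (-5 - ⅔) - 1872 = -17/3 - 1872 = -5633/3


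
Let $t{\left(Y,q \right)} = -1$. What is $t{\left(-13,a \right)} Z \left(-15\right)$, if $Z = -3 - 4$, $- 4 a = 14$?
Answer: $-105$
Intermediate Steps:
$a = - \frac{7}{2}$ ($a = \left(- \frac{1}{4}\right) 14 = - \frac{7}{2} \approx -3.5$)
$Z = -7$
$t{\left(-13,a \right)} Z \left(-15\right) = - \left(-7\right) \left(-15\right) = \left(-1\right) 105 = -105$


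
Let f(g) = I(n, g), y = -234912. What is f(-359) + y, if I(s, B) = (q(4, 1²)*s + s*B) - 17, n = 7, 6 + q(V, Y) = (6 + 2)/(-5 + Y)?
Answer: -237498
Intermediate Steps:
q(V, Y) = -6 + 8/(-5 + Y) (q(V, Y) = -6 + (6 + 2)/(-5 + Y) = -6 + 8/(-5 + Y))
I(s, B) = -17 - 8*s + B*s (I(s, B) = ((2*(19 - 3*1²)/(-5 + 1²))*s + s*B) - 17 = ((2*(19 - 3*1)/(-5 + 1))*s + B*s) - 17 = ((2*(19 - 3)/(-4))*s + B*s) - 17 = ((2*(-¼)*16)*s + B*s) - 17 = (-8*s + B*s) - 17 = -17 - 8*s + B*s)
f(g) = -73 + 7*g (f(g) = -17 - 8*7 + g*7 = -17 - 56 + 7*g = -73 + 7*g)
f(-359) + y = (-73 + 7*(-359)) - 234912 = (-73 - 2513) - 234912 = -2586 - 234912 = -237498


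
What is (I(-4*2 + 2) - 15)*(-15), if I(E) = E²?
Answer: -315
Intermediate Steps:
(I(-4*2 + 2) - 15)*(-15) = ((-4*2 + 2)² - 15)*(-15) = ((-8 + 2)² - 15)*(-15) = ((-6)² - 15)*(-15) = (36 - 15)*(-15) = 21*(-15) = -315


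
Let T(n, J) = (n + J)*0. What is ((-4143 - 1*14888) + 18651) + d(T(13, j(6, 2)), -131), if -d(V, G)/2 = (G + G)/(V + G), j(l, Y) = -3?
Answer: -384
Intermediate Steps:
T(n, J) = 0 (T(n, J) = (J + n)*0 = 0)
d(V, G) = -4*G/(G + V) (d(V, G) = -2*(G + G)/(V + G) = -2*2*G/(G + V) = -4*G/(G + V))
((-4143 - 1*14888) + 18651) + d(T(13, j(6, 2)), -131) = ((-4143 - 1*14888) + 18651) - 4*(-131)/(-131 + 0) = ((-4143 - 14888) + 18651) - 4*(-131)/(-131) = (-19031 + 18651) - 4*(-131)*(-1/131) = -380 - 4 = -384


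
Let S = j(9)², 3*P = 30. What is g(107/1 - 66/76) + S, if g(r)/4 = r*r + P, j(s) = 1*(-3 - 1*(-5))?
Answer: 16280973/361 ≈ 45100.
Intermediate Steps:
P = 10 (P = (⅓)*30 = 10)
j(s) = 2 (j(s) = 1*(-3 + 5) = 1*2 = 2)
S = 4 (S = 2² = 4)
g(r) = 40 + 4*r² (g(r) = 4*(r*r + 10) = 4*(r² + 10) = 4*(10 + r²) = 40 + 4*r²)
g(107/1 - 66/76) + S = (40 + 4*(107/1 - 66/76)²) + 4 = (40 + 4*(107*1 - 66*1/76)²) + 4 = (40 + 4*(107 - 33/38)²) + 4 = (40 + 4*(4033/38)²) + 4 = (40 + 4*(16265089/1444)) + 4 = (40 + 16265089/361) + 4 = 16279529/361 + 4 = 16280973/361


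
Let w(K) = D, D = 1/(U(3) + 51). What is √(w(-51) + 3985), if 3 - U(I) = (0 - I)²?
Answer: √896630/15 ≈ 63.127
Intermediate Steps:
U(I) = 3 - I² (U(I) = 3 - (0 - I)² = 3 - (-I)² = 3 - I²)
D = 1/45 (D = 1/((3 - 1*3²) + 51) = 1/((3 - 1*9) + 51) = 1/((3 - 9) + 51) = 1/(-6 + 51) = 1/45 ≈ 0.022222)
w(K) = 1/45
√(w(-51) + 3985) = √(1/45 + 3985) = √(179326/45) = √896630/15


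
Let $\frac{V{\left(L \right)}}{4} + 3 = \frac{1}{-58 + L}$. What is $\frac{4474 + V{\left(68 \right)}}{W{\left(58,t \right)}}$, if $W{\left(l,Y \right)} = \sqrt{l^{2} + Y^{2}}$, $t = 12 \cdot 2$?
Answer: $\frac{11156 \sqrt{985}}{4925} \approx 71.092$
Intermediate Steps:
$V{\left(L \right)} = -12 + \frac{4}{-58 + L}$
$t = 24$
$W{\left(l,Y \right)} = \sqrt{Y^{2} + l^{2}}$
$\frac{4474 + V{\left(68 \right)}}{W{\left(58,t \right)}} = \frac{4474 + \frac{4 \left(175 - 204\right)}{-58 + 68}}{\sqrt{24^{2} + 58^{2}}} = \frac{4474 + \frac{4 \left(175 - 204\right)}{10}}{\sqrt{576 + 3364}} = \frac{4474 + 4 \cdot \frac{1}{10} \left(-29\right)}{\sqrt{3940}} = \frac{4474 - \frac{58}{5}}{2 \sqrt{985}} = \frac{22312 \frac{\sqrt{985}}{1970}}{5} = \frac{11156 \sqrt{985}}{4925}$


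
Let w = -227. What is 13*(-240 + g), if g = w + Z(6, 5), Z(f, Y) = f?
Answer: -5993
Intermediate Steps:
g = -221 (g = -227 + 6 = -221)
13*(-240 + g) = 13*(-240 - 221) = 13*(-461) = -5993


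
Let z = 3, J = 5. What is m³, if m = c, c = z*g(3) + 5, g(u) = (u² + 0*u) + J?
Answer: 103823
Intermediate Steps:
g(u) = 5 + u² (g(u) = (u² + 0*u) + 5 = (u² + 0) + 5 = u² + 5 = 5 + u²)
c = 47 (c = 3*(5 + 3²) + 5 = 3*(5 + 9) + 5 = 3*14 + 5 = 42 + 5 = 47)
m = 47
m³ = 47³ = 103823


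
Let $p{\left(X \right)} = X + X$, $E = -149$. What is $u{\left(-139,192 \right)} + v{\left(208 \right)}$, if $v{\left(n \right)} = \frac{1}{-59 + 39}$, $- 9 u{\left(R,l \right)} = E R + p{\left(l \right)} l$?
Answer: $- \frac{1888789}{180} \approx -10493.0$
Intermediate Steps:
$p{\left(X \right)} = 2 X$
$u{\left(R,l \right)} = - \frac{2 l^{2}}{9} + \frac{149 R}{9}$ ($u{\left(R,l \right)} = - \frac{- 149 R + 2 l l}{9} = - \frac{- 149 R + 2 l^{2}}{9} = - \frac{2 l^{2}}{9} + \frac{149 R}{9}$)
$v{\left(n \right)} = - \frac{1}{20}$ ($v{\left(n \right)} = \frac{1}{-20} = - \frac{1}{20}$)
$u{\left(-139,192 \right)} + v{\left(208 \right)} = \left(- \frac{2 \cdot 192^{2}}{9} + \frac{149}{9} \left(-139\right)\right) - \frac{1}{20} = \left(\left(- \frac{2}{9}\right) 36864 - \frac{20711}{9}\right) - \frac{1}{20} = \left(-8192 - \frac{20711}{9}\right) - \frac{1}{20} = - \frac{94439}{9} - \frac{1}{20} = - \frac{1888789}{180}$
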